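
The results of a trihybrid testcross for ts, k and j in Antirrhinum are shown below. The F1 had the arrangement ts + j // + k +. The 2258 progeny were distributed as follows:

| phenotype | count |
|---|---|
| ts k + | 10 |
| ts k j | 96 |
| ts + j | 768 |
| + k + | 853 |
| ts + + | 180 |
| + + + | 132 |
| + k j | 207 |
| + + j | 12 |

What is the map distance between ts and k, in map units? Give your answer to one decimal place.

The two rarest classes, + + j and ts k +, are the double crossovers. Comparing them with the parentals, only the ts allele has switched, so ts is the middle locus and the order is j – ts – k.
Crossovers in the ts–k interval produce the single-crossover classes ts k j and + + + (96 + 132 = 228) plus the double crossovers (22).
RF(ts–k) = (228 + 22) / 2258 = 250/2258 = 0.1107 → 11.1 map units.

11.1 map units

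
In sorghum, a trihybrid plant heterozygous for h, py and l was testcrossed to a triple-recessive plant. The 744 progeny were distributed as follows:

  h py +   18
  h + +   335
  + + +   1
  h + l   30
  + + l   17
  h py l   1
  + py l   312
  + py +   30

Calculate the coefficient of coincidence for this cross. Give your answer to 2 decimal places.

The two most frequent reciprocal classes, + py l and h + +, are the parental types, so the F1 was + py l / h + +.
The two rarest classes, h py l and + + +, are the double crossovers. Comparing them with the parentals, only the h allele has switched, so h is the middle locus and the order is l – h – py.
l–h: (60 + 2)/744 = 0.0833; h–py: (35 + 2)/744 = 0.0497.
Expected DCO frequency = 0.0833 × 0.0497 ≈ 0.00414; observed = 2/744 ≈ 0.00269.
Coefficient of coincidence = 0.00269/0.00414 ≈ 0.65.

0.65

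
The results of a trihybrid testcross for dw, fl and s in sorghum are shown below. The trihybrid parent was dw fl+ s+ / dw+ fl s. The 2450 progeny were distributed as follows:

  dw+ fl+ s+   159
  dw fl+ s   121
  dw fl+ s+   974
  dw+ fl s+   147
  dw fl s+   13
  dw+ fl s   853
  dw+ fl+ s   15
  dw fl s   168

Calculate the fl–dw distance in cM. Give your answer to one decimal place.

The two rarest classes, dw fl s+ and dw+ fl+ s, are the double crossovers. Comparing them with the parentals, only the fl allele has switched, so fl is the middle locus and the order is dw – fl – s.
Crossovers in the dw–fl interval produce the single-crossover classes dw+ fl+ s+ and dw fl s (159 + 168 = 327) plus the double crossovers (28).
RF(dw–fl) = (327 + 28) / 2450 = 355/2450 = 0.1449 → 14.5 cM.

14.5 cM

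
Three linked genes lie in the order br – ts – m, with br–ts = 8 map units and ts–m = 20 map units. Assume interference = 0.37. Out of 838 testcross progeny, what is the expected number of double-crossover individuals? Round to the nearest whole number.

8

Map distances give recombination frequencies of 0.080 and 0.200 for the two intervals.
With interference 0.37 (so coincidence = 0.63), expected double-crossover frequency = 0.080 × 0.200 × 0.63 = 0.01008.
Expected number = 0.01008 × 838 = 8.45 ≈ 8.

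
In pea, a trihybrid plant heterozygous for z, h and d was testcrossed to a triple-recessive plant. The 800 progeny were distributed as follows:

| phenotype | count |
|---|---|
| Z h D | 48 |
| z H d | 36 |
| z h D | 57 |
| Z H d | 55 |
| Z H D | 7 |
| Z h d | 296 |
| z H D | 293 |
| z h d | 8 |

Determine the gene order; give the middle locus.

The two most frequent reciprocal classes, Z h d and z H D, are the parental types, so the F1 was Z h d / z H D.
The two rarest classes, z h d and Z H D, are the double crossovers. Comparing them with the parentals, only the z allele has switched, so z is the middle locus and the order is h – z – d.

z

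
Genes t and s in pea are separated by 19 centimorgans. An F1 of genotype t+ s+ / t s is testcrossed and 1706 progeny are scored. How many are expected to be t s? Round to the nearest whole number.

A map distance of 19 centimorgans corresponds to a recombination frequency of 0.190.
The F1 is t+ s+ / t s, so t s is a parental gamete class with expected frequency (1 − r)/2 = 0.810/2 = 0.4050.
Expected number = 0.4050 × 1706 = 690.93 ≈ 691.

691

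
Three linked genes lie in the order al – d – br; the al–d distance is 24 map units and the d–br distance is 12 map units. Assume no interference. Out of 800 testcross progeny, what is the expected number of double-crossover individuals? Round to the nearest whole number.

Map distances give recombination frequencies of 0.240 and 0.120 for the two intervals.
With no interference, expected double-crossover frequency = 0.240 × 0.120 = 0.02880.
Expected number = 0.02880 × 800 = 23.04 ≈ 23.

23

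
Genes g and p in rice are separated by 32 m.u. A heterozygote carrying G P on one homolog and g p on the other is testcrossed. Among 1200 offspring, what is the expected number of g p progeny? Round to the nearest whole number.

408

A map distance of 32 m.u. corresponds to a recombination frequency of 0.320.
The F1 is G P / g p, so g p is a parental gamete class with expected frequency (1 − r)/2 = 0.680/2 = 0.3400.
Expected number = 0.3400 × 1200 = 408.00 ≈ 408.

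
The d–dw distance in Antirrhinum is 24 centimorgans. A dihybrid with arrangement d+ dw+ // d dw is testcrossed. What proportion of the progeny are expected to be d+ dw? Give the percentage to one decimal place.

A map distance of 24 centimorgans corresponds to a recombination frequency of 0.240.
The F1 is d+ dw+ / d dw, so d+ dw is a recombinant gamete class with expected frequency r/2 = 0.240/2 = 0.1200.
That is 0.1200 = 12.0% of the progeny.

12.0%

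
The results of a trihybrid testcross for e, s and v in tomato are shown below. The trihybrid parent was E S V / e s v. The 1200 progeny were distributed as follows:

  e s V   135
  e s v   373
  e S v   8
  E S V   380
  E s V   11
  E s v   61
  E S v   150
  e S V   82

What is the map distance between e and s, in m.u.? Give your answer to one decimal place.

The two rarest classes, E s V and e S v, are the double crossovers. Comparing them with the parentals, only the s allele has switched, so s is the middle locus and the order is e – s – v.
Crossovers in the e–s interval produce the single-crossover classes e S V and E s v (82 + 61 = 143) plus the double crossovers (19).
RF(e–s) = (143 + 19) / 1200 = 162/1200 = 0.1350 → 13.5 m.u.

13.5 m.u.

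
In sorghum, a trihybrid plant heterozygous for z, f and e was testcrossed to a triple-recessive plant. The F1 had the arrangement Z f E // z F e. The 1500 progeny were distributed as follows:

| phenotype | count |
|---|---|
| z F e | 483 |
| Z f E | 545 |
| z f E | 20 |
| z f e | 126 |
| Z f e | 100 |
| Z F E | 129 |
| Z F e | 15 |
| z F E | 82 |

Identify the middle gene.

z

The two rarest classes, z f E and Z F e, are the double crossovers. Comparing them with the parentals, only the z allele has switched, so z is the middle locus and the order is e – z – f.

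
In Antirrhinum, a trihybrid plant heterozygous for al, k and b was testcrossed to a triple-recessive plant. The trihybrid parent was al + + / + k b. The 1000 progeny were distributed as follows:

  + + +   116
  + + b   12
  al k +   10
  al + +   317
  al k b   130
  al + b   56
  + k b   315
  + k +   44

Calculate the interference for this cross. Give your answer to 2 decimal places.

The two rarest classes, al k + and + + b, are the double crossovers. Comparing them with the parentals, only the k allele has switched, so k is the middle locus and the order is al – k – b.
al–k: (246 + 22)/1000 = 0.2680; k–b: (100 + 22)/1000 = 0.1220.
Expected DCO frequency = 0.2680 × 0.1220 ≈ 0.03270; observed = 22/1000 ≈ 0.02200.
Coefficient of coincidence = 0.02200/0.03270 ≈ 0.67; interference = 1 − 0.67 = 0.33.

0.33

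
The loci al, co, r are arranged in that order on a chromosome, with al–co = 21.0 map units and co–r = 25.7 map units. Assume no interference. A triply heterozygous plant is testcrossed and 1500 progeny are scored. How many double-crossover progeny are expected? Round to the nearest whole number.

81

Map distances give recombination frequencies of 0.210 and 0.257 for the two intervals.
With no interference, expected double-crossover frequency = 0.210 × 0.257 = 0.05397.
Expected number = 0.05397 × 1500 = 80.95 ≈ 81.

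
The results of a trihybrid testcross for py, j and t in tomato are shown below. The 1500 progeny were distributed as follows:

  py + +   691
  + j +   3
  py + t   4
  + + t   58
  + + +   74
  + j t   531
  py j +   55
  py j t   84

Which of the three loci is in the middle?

The two most frequent reciprocal classes, + j t and py + +, are the parental types, so the F1 was + j t / py + +.
The two rarest classes, + j + and py + t, are the double crossovers. Comparing them with the parentals, only the t allele has switched, so t is the middle locus and the order is py – t – j.

t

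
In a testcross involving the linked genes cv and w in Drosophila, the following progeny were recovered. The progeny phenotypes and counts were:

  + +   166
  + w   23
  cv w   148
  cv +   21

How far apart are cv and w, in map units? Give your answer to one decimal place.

The two most frequent classes, + + (166) and cv w (148), are the parental types, so the F1 was + + / cv w.
The recombinant classes are + w and cv +: 23 + 21 = 44.
Recombination frequency = 44/358 = 0.1229 ≈ 12.3%, i.e. 12.3 map units.

12.3 map units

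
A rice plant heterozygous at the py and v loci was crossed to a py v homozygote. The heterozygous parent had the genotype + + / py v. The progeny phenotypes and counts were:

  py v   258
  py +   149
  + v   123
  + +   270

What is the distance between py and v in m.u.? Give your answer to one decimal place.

34.0 m.u.

The recombinant classes are + v and py +: 123 + 149 = 272.
Recombination frequency = 272/800 = 0.3400 ≈ 34.0%, i.e. 34.0 m.u.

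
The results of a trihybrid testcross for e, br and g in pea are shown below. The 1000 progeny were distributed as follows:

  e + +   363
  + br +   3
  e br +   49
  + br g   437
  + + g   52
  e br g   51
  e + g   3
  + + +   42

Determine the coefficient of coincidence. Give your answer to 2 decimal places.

The two most frequent reciprocal classes, + br g and e + +, are the parental types, so the F1 was + br g / e + +.
The two rarest classes, + br + and e + g, are the double crossovers. Comparing them with the parentals, only the g allele has switched, so g is the middle locus and the order is br – g – e.
br–g: (101 + 6)/1000 = 0.1070; g–e: (93 + 6)/1000 = 0.0990.
Expected DCO frequency = 0.1070 × 0.0990 ≈ 0.01059; observed = 6/1000 ≈ 0.00600.
Coefficient of coincidence = 0.00600/0.01059 ≈ 0.57.

0.57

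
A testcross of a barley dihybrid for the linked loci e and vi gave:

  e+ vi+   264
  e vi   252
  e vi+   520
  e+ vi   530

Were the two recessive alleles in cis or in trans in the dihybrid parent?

trans

The two most frequent classes are e+ vi (530) and e vi+ (520); these are the parental (non-recombinant) types.
So the F1 carried e+ vi on one chromosome and e vi+ on the other — the recessive alleles are on opposite chromosomes (trans / repulsion).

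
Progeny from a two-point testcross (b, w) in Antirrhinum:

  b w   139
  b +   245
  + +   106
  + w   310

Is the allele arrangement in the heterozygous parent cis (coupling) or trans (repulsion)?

trans

The two most frequent classes are + w (310) and b + (245); these are the parental (non-recombinant) types.
So the F1 carried + w on one chromosome and b + on the other — the recessive alleles are on opposite chromosomes (trans / repulsion).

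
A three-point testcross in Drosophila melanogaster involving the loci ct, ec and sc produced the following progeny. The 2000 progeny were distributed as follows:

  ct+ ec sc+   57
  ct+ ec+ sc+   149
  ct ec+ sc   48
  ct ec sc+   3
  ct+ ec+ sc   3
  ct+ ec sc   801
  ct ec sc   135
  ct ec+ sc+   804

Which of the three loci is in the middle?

ec

The two most frequent reciprocal classes, ct+ ec sc and ct ec+ sc+, are the parental types, so the F1 was ct+ ec sc / ct ec+ sc+.
The two rarest classes, ct+ ec+ sc and ct ec sc+, are the double crossovers. Comparing them with the parentals, only the ec allele has switched, so ec is the middle locus and the order is ct – ec – sc.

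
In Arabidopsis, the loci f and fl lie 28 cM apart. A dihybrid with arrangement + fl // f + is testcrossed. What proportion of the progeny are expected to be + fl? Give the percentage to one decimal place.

36.0%

A map distance of 28 cM corresponds to a recombination frequency of 0.280.
The F1 is + fl / f +, so + fl is a parental gamete class with expected frequency (1 − r)/2 = 0.720/2 = 0.3600.
That is 0.3600 = 36.0% of the progeny.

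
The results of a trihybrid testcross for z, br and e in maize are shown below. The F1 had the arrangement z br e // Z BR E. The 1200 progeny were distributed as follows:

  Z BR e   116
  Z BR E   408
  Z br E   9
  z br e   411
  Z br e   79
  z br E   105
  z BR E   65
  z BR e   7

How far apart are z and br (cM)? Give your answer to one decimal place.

The two rarest classes, z BR e and Z br E, are the double crossovers. Comparing them with the parentals, only the br allele has switched, so br is the middle locus and the order is z – br – e.
Crossovers in the z–br interval produce the single-crossover classes Z br e and z BR E (79 + 65 = 144) plus the double crossovers (16).
RF(z–br) = (144 + 16) / 1200 = 160/1200 = 0.1333 → 13.3 cM.

13.3 cM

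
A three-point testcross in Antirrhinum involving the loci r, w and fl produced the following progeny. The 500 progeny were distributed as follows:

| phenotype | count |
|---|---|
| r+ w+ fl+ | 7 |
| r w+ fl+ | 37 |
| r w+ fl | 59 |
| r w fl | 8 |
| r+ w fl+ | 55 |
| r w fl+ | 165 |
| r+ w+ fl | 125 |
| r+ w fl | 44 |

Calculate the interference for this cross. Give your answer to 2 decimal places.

0.39

The two most frequent reciprocal classes, r+ w+ fl and r w fl+, are the parental types, so the F1 was r+ w+ fl / r w fl+.
The two rarest classes, r+ w+ fl+ and r w fl, are the double crossovers. Comparing them with the parentals, only the fl allele has switched, so fl is the middle locus and the order is r – fl – w.
r–fl: (114 + 15)/500 = 0.2580; fl–w: (81 + 15)/500 = 0.1920.
Expected DCO frequency = 0.2580 × 0.1920 ≈ 0.04954; observed = 15/500 ≈ 0.03000.
Coefficient of coincidence = 0.03000/0.04954 ≈ 0.61; interference = 1 − 0.61 = 0.39.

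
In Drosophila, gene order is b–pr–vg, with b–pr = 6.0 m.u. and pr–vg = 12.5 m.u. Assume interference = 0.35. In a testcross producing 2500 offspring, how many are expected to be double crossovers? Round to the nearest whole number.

Map distances give recombination frequencies of 0.060 and 0.125 for the two intervals.
With interference 0.35 (so coincidence = 0.65), expected double-crossover frequency = 0.060 × 0.125 × 0.65 = 0.00487.
Expected number = 0.00487 × 2500 = 12.19 ≈ 12.

12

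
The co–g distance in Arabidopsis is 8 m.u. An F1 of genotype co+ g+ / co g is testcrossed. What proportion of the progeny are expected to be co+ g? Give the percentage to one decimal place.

A map distance of 8 m.u. corresponds to a recombination frequency of 0.080.
The F1 is co+ g+ / co g, so co+ g is a recombinant gamete class with expected frequency r/2 = 0.080/2 = 0.0400.
That is 0.0400 = 4.0% of the progeny.

4.0%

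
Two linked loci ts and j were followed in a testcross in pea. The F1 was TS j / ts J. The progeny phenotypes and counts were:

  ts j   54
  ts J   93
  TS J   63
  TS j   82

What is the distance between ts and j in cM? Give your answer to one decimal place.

40.1 cM

The recombinant classes are TS J and ts j: 63 + 54 = 117.
Recombination frequency = 117/292 = 0.4007 ≈ 40.1%, i.e. 40.1 cM.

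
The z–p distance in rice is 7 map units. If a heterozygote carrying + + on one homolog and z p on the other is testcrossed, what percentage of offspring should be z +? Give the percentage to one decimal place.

A map distance of 7 map units corresponds to a recombination frequency of 0.070.
The F1 is + + / z p, so z + is a recombinant gamete class with expected frequency r/2 = 0.070/2 = 0.0350.
That is 0.0350 = 3.5% of the progeny.

3.5%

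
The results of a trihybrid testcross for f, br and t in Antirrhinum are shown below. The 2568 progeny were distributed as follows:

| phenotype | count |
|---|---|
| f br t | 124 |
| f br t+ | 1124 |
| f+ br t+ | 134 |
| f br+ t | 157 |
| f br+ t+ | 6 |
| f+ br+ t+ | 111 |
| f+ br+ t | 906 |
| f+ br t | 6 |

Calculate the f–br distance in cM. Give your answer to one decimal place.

The two most frequent reciprocal classes, f+ br+ t and f br t+, are the parental types, so the F1 was f+ br+ t / f br t+.
The two rarest classes, f+ br t and f br+ t+, are the double crossovers. Comparing them with the parentals, only the br allele has switched, so br is the middle locus and the order is t – br – f.
Crossovers in the br–f interval produce the single-crossover classes f br+ t and f+ br t+ (157 + 134 = 291) plus the double crossovers (12).
RF(br–f) = (291 + 12) / 2568 = 303/2568 = 0.1180 → 11.8 cM.

11.8 cM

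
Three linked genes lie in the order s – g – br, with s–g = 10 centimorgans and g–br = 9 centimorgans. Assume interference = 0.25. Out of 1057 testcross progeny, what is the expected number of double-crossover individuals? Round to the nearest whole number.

7

Map distances give recombination frequencies of 0.100 and 0.090 for the two intervals.
With interference 0.25 (so coincidence = 0.75), expected double-crossover frequency = 0.100 × 0.090 × 0.75 = 0.00675.
Expected number = 0.00675 × 1057 = 7.13 ≈ 7.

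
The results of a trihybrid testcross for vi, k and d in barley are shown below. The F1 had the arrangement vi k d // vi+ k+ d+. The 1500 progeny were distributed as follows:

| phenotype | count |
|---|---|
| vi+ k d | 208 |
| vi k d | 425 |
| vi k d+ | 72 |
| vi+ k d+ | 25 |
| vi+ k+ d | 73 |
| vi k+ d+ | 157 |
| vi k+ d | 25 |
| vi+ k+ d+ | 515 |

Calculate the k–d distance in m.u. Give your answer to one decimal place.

The two rarest classes, vi k+ d and vi+ k d+, are the double crossovers. Comparing them with the parentals, only the k allele has switched, so k is the middle locus and the order is vi – k – d.
Crossovers in the k–d interval produce the single-crossover classes vi k d+ and vi+ k+ d (72 + 73 = 145) plus the double crossovers (50).
RF(k–d) = (145 + 50) / 1500 = 195/1500 = 0.1300 → 13.0 m.u.

13.0 m.u.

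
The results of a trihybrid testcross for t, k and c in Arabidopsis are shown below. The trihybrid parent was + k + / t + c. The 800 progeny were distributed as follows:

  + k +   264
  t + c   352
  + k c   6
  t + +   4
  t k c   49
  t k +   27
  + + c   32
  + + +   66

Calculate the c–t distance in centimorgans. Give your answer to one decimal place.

The two rarest classes, + k c and t + +, are the double crossovers. Comparing them with the parentals, only the c allele has switched, so c is the middle locus and the order is k – c – t.
Crossovers in the c–t interval produce the single-crossover classes t k + and + + c (27 + 32 = 59) plus the double crossovers (10).
RF(c–t) = (59 + 10) / 800 = 69/800 = 0.0862 → 8.6 centimorgans.

8.6 centimorgans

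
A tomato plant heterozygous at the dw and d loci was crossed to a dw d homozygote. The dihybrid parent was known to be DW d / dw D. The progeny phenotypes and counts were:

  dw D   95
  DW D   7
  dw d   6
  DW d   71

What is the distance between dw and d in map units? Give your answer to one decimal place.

The recombinant classes are DW D and dw d: 7 + 6 = 13.
Recombination frequency = 13/179 = 0.0726 ≈ 7.3%, i.e. 7.3 map units.

7.3 map units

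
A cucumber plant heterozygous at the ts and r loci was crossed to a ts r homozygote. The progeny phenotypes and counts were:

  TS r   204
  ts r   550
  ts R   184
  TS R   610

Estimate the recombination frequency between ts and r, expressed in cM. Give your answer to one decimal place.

The two most frequent classes, TS R (610) and ts r (550), are the parental types, so the F1 was TS R / ts r.
The recombinant classes are TS r and ts R: 204 + 184 = 388.
Recombination frequency = 388/1548 = 0.2506 ≈ 25.1%, i.e. 25.1 cM.

25.1 cM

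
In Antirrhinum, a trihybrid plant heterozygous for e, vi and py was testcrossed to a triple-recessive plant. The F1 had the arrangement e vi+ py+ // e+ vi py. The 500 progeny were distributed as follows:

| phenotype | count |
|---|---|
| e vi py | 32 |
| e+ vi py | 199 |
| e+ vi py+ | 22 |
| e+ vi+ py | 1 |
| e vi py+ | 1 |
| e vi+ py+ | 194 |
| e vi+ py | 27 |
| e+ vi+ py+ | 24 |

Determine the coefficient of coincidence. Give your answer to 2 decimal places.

The two rarest classes, e vi py+ and e+ vi+ py, are the double crossovers. Comparing them with the parentals, only the vi allele has switched, so vi is the middle locus and the order is py – vi – e.
py–vi: (49 + 2)/500 = 0.1020; vi–e: (56 + 2)/500 = 0.1160.
Expected DCO frequency = 0.1020 × 0.1160 ≈ 0.01183; observed = 2/500 ≈ 0.00400.
Coefficient of coincidence = 0.00400/0.01183 ≈ 0.34.

0.34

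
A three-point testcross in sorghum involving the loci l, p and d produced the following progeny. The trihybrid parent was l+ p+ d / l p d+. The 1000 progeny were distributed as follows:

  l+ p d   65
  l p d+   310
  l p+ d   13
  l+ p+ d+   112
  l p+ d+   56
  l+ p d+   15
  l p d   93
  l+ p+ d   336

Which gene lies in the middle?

The two rarest classes, l p+ d and l+ p d+, are the double crossovers. Comparing them with the parentals, only the l allele has switched, so l is the middle locus and the order is d – l – p.

l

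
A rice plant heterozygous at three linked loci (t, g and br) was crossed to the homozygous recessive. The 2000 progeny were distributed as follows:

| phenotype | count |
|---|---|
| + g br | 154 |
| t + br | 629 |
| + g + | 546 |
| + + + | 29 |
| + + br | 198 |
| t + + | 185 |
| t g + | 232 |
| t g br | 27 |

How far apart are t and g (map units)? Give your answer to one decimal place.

The two most frequent reciprocal classes, + g + and t + br, are the parental types, so the F1 was + g + / t + br.
The two rarest classes, + + + and t g br, are the double crossovers. Comparing them with the parentals, only the g allele has switched, so g is the middle locus and the order is br – g – t.
Crossovers in the g–t interval produce the single-crossover classes t g + and + + br (232 + 198 = 430) plus the double crossovers (56).
RF(g–t) = (430 + 56) / 2000 = 486/2000 = 0.2430 → 24.3 map units.

24.3 map units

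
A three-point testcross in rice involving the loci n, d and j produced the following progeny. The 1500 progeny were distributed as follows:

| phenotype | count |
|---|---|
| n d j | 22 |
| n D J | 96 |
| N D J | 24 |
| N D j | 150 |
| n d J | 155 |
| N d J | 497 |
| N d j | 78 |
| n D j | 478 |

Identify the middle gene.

d

The two most frequent reciprocal classes, n D j and N d J, are the parental types, so the F1 was n D j / N d J.
The two rarest classes, n d j and N D J, are the double crossovers. Comparing them with the parentals, only the d allele has switched, so d is the middle locus and the order is j – d – n.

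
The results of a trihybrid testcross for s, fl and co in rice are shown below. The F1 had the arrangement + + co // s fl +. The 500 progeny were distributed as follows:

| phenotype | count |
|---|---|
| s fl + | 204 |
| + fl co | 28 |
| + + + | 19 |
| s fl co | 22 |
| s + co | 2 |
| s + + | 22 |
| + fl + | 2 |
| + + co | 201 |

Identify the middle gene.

s

The two rarest classes, s + co and + fl +, are the double crossovers. Comparing them with the parentals, only the s allele has switched, so s is the middle locus and the order is fl – s – co.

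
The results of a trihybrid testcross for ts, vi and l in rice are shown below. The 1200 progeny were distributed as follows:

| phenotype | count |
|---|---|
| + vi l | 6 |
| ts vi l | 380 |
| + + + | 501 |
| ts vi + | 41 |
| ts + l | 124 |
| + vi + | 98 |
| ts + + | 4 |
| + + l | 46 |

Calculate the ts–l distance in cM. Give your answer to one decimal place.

The two most frequent reciprocal classes, + + + and ts vi l, are the parental types, so the F1 was + + + / ts vi l.
The two rarest classes, ts + + and + vi l, are the double crossovers. Comparing them with the parentals, only the ts allele has switched, so ts is the middle locus and the order is l – ts – vi.
Crossovers in the l–ts interval produce the single-crossover classes + + l and ts vi + (46 + 41 = 87) plus the double crossovers (10).
RF(l–ts) = (87 + 10) / 1200 = 97/1200 = 0.0808 → 8.1 cM.

8.1 cM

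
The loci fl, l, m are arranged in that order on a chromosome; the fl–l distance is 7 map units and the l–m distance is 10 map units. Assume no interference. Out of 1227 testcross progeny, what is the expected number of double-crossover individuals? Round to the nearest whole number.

9

Map distances give recombination frequencies of 0.070 and 0.100 for the two intervals.
With no interference, expected double-crossover frequency = 0.070 × 0.100 = 0.00700.
Expected number = 0.00700 × 1227 = 8.59 ≈ 9.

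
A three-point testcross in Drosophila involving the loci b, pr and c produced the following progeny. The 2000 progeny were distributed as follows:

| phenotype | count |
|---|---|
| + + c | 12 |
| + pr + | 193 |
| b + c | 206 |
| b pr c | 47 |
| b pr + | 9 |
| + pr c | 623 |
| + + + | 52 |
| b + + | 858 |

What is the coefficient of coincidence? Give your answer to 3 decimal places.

0.833

The two most frequent reciprocal classes, + pr c and b + +, are the parental types, so the F1 was + pr c / b + +.
The two rarest classes, + + c and b pr +, are the double crossovers. Comparing them with the parentals, only the pr allele has switched, so pr is the middle locus and the order is b – pr – c.
b–pr: (99 + 21)/2000 = 0.0600; pr–c: (399 + 21)/2000 = 0.2100.
Expected DCO frequency = 0.0600 × 0.2100 ≈ 0.01260; observed = 21/2000 ≈ 0.01050.
Coefficient of coincidence = 0.01050/0.01260 ≈ 0.833.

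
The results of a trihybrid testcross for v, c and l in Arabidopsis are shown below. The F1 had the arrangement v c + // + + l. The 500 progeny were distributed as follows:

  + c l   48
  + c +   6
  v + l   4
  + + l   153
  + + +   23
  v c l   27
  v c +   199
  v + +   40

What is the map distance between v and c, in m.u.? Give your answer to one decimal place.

The two rarest classes, + c + and v + l, are the double crossovers. Comparing them with the parentals, only the v allele has switched, so v is the middle locus and the order is c – v – l.
Crossovers in the c–v interval produce the single-crossover classes v + + and + c l (40 + 48 = 88) plus the double crossovers (10).
RF(c–v) = (88 + 10) / 500 = 98/500 = 0.1960 → 19.6 m.u.

19.6 m.u.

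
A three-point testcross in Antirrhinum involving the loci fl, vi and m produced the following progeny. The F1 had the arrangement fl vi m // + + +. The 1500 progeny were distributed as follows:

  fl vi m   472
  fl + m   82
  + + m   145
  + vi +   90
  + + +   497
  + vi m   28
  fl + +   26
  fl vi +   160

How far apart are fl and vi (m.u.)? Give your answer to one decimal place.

The two rarest classes, + vi m and fl + +, are the double crossovers. Comparing them with the parentals, only the fl allele has switched, so fl is the middle locus and the order is vi – fl – m.
Crossovers in the vi–fl interval produce the single-crossover classes fl + m and + vi + (82 + 90 = 172) plus the double crossovers (54).
RF(vi–fl) = (172 + 54) / 1500 = 226/1500 = 0.1507 → 15.1 m.u.

15.1 m.u.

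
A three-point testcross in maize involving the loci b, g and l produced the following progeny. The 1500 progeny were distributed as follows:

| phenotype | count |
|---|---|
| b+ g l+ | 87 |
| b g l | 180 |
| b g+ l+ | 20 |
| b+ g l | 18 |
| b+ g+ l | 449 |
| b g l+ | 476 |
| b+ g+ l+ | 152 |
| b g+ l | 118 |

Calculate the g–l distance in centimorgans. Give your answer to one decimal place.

24.7 centimorgans

The two most frequent reciprocal classes, b g l+ and b+ g+ l, are the parental types, so the F1 was b g l+ / b+ g+ l.
The two rarest classes, b g+ l+ and b+ g l, are the double crossovers. Comparing them with the parentals, only the g allele has switched, so g is the middle locus and the order is l – g – b.
Crossovers in the l–g interval produce the single-crossover classes b g l and b+ g+ l+ (180 + 152 = 332) plus the double crossovers (38).
RF(l–g) = (332 + 38) / 1500 = 370/1500 = 0.2467 → 24.7 centimorgans.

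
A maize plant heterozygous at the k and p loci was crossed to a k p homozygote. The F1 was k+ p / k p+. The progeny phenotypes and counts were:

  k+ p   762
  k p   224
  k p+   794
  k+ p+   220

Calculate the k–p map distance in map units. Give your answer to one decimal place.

22.2 map units

The recombinant classes are k+ p+ and k p: 220 + 224 = 444.
Recombination frequency = 444/2000 = 0.2220 ≈ 22.2%, i.e. 22.2 map units.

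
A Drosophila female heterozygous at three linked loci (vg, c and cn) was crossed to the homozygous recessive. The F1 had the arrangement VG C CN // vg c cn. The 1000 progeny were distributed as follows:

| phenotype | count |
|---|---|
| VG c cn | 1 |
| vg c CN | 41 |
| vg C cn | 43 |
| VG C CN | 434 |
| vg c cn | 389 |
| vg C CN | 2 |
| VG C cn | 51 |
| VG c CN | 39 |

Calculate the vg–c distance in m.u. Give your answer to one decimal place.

The two rarest classes, vg C CN and VG c cn, are the double crossovers. Comparing them with the parentals, only the vg allele has switched, so vg is the middle locus and the order is cn – vg – c.
Crossovers in the vg–c interval produce the single-crossover classes VG c CN and vg C cn (39 + 43 = 82) plus the double crossovers (3).
RF(vg–c) = (82 + 3) / 1000 = 85/1000 = 0.0850 → 8.5 m.u.

8.5 m.u.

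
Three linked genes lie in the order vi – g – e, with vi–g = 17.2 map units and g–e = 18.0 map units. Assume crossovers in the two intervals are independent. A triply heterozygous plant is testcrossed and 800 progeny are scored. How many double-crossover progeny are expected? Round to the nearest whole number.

25

Map distances give recombination frequencies of 0.172 and 0.180 for the two intervals.
With no interference, expected double-crossover frequency = 0.172 × 0.180 = 0.03096.
Expected number = 0.03096 × 800 = 24.77 ≈ 25.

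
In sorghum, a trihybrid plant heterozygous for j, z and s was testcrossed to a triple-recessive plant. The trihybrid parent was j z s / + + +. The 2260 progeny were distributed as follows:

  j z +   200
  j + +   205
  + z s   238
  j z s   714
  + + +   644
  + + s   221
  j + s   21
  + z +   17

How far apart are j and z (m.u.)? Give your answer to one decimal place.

21.3 m.u.

The two rarest classes, j + s and + z +, are the double crossovers. Comparing them with the parentals, only the z allele has switched, so z is the middle locus and the order is j – z – s.
Crossovers in the j–z interval produce the single-crossover classes + z s and j + + (238 + 205 = 443) plus the double crossovers (38).
RF(j–z) = (443 + 38) / 2260 = 481/2260 = 0.2128 → 21.3 m.u.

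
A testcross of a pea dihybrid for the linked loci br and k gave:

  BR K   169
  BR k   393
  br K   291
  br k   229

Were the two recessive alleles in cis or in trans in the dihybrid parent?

trans

The two most frequent classes are BR k (393) and br K (291); these are the parental (non-recombinant) types.
So the F1 carried BR k on one chromosome and br K on the other — the recessive alleles are on opposite chromosomes (trans / repulsion).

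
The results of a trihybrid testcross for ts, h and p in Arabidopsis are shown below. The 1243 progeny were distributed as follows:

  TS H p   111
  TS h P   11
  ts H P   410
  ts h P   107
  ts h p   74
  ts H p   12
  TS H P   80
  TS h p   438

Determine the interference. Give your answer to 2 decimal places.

0.33

The two most frequent reciprocal classes, TS h p and ts H P, are the parental types, so the F1 was TS h p / ts H P.
The two rarest classes, TS h P and ts H p, are the double crossovers. Comparing them with the parentals, only the p allele has switched, so p is the middle locus and the order is h – p – ts.
h–p: (218 + 23)/1243 = 0.1939; p–ts: (154 + 23)/1243 = 0.1424.
Expected DCO frequency = 0.1939 × 0.1424 ≈ 0.02761; observed = 23/1243 ≈ 0.01850.
Coefficient of coincidence = 0.01850/0.02761 ≈ 0.67; interference = 1 − 0.67 = 0.33.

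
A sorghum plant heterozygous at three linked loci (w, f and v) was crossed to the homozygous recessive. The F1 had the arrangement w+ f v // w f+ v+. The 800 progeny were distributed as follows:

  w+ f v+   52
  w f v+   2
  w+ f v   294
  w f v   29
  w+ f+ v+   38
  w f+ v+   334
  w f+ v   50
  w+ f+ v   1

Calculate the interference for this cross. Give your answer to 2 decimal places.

0.67

The two rarest classes, w+ f+ v and w f v+, are the double crossovers. Comparing them with the parentals, only the f allele has switched, so f is the middle locus and the order is w – f – v.
w–f: (67 + 3)/800 = 0.0875; f–v: (102 + 3)/800 = 0.1313.
Expected DCO frequency = 0.0875 × 0.1313 ≈ 0.01149; observed = 3/800 ≈ 0.00375.
Coefficient of coincidence = 0.00375/0.01149 ≈ 0.33; interference = 1 − 0.33 = 0.67.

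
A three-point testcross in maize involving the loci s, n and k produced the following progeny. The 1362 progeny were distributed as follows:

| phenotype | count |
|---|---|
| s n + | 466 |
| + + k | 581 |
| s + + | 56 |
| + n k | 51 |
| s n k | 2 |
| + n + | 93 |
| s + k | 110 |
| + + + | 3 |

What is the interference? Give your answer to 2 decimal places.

0.71

The two most frequent reciprocal classes, s n + and + + k, are the parental types, so the F1 was s n + / + + k.
The two rarest classes, s n k and + + +, are the double crossovers. Comparing them with the parentals, only the k allele has switched, so k is the middle locus and the order is s – k – n.
s–k: (203 + 5)/1362 = 0.1527; k–n: (107 + 5)/1362 = 0.0822.
Expected DCO frequency = 0.1527 × 0.0822 ≈ 0.01255; observed = 5/1362 ≈ 0.00367.
Coefficient of coincidence = 0.00367/0.01255 ≈ 0.29; interference = 1 − 0.29 = 0.71.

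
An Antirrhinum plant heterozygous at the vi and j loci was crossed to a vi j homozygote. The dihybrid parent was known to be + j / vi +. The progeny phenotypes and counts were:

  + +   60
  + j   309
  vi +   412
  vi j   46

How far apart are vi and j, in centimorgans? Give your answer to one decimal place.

The recombinant classes are + + and vi j: 60 + 46 = 106.
Recombination frequency = 106/827 = 0.1282 ≈ 12.8%, i.e. 12.8 centimorgans.

12.8 centimorgans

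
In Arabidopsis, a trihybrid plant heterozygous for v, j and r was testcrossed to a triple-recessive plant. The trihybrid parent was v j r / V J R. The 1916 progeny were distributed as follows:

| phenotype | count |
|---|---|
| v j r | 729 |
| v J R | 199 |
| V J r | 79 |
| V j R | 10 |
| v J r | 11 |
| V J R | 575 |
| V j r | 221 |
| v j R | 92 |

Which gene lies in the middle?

The two rarest classes, v J r and V j R, are the double crossovers. Comparing them with the parentals, only the j allele has switched, so j is the middle locus and the order is r – j – v.

j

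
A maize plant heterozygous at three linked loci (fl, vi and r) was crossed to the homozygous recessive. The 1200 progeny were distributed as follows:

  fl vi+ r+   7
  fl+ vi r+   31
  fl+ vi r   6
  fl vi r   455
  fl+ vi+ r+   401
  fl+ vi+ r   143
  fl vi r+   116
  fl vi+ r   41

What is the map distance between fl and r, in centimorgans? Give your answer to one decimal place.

22.7 centimorgans

The two most frequent reciprocal classes, fl vi r and fl+ vi+ r+, are the parental types, so the F1 was fl vi r / fl+ vi+ r+.
The two rarest classes, fl+ vi r and fl vi+ r+, are the double crossovers. Comparing them with the parentals, only the fl allele has switched, so fl is the middle locus and the order is vi – fl – r.
Crossovers in the fl–r interval produce the single-crossover classes fl vi r+ and fl+ vi+ r (116 + 143 = 259) plus the double crossovers (13).
RF(fl–r) = (259 + 13) / 1200 = 272/1200 = 0.2267 → 22.7 centimorgans.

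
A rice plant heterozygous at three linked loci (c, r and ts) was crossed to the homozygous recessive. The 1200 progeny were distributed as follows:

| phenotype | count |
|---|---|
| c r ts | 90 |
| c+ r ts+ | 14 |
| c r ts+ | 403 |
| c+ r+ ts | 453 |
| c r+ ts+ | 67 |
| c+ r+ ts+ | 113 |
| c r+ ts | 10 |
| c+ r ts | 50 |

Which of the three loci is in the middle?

The two most frequent reciprocal classes, c r ts+ and c+ r+ ts, are the parental types, so the F1 was c r ts+ / c+ r+ ts.
The two rarest classes, c+ r ts+ and c r+ ts, are the double crossovers. Comparing them with the parentals, only the c allele has switched, so c is the middle locus and the order is ts – c – r.

c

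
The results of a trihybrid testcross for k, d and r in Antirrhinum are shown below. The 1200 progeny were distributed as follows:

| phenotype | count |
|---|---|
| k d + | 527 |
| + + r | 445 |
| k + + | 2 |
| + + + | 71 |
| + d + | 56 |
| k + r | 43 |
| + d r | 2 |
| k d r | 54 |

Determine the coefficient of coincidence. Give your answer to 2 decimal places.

0.36

The two most frequent reciprocal classes, + + r and k d +, are the parental types, so the F1 was + + r / k d +.
The two rarest classes, + d r and k + +, are the double crossovers. Comparing them with the parentals, only the d allele has switched, so d is the middle locus and the order is k – d – r.
k–d: (99 + 4)/1200 = 0.0858; d–r: (125 + 4)/1200 = 0.1075.
Expected DCO frequency = 0.0858 × 0.1075 ≈ 0.00922; observed = 4/1200 ≈ 0.00333.
Coefficient of coincidence = 0.00333/0.00922 ≈ 0.36.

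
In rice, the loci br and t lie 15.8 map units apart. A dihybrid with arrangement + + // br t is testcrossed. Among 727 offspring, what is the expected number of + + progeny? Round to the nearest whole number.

A map distance of 15.8 map units corresponds to a recombination frequency of 0.158.
The F1 is + + / br t, so + + is a parental gamete class with expected frequency (1 − r)/2 = 0.842/2 = 0.4210.
Expected number = 0.4210 × 727 = 306.07 ≈ 306.

306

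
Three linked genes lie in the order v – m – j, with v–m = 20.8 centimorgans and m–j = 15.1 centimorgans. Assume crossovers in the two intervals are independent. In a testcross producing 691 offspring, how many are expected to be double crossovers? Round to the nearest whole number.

Map distances give recombination frequencies of 0.208 and 0.151 for the two intervals.
With no interference, expected double-crossover frequency = 0.208 × 0.151 = 0.03141.
Expected number = 0.03141 × 691 = 21.70 ≈ 22.

22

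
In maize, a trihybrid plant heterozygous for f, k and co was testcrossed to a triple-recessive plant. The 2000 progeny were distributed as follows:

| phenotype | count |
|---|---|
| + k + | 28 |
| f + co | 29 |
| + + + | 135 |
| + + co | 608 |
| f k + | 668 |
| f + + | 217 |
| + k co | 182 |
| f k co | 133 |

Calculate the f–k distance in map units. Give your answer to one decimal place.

22.8 map units

The two most frequent reciprocal classes, f k + and + + co, are the parental types, so the F1 was f k + / + + co.
The two rarest classes, + k + and f + co, are the double crossovers. Comparing them with the parentals, only the f allele has switched, so f is the middle locus and the order is k – f – co.
Crossovers in the k–f interval produce the single-crossover classes f + + and + k co (217 + 182 = 399) plus the double crossovers (57).
RF(k–f) = (399 + 57) / 2000 = 456/2000 = 0.2280 → 22.8 map units.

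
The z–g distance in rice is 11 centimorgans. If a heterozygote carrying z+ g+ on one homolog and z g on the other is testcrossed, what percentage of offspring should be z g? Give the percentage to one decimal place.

44.5%

A map distance of 11 centimorgans corresponds to a recombination frequency of 0.110.
The F1 is z+ g+ / z g, so z g is a parental gamete class with expected frequency (1 − r)/2 = 0.890/2 = 0.4450.
That is 0.4450 = 44.5% of the progeny.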